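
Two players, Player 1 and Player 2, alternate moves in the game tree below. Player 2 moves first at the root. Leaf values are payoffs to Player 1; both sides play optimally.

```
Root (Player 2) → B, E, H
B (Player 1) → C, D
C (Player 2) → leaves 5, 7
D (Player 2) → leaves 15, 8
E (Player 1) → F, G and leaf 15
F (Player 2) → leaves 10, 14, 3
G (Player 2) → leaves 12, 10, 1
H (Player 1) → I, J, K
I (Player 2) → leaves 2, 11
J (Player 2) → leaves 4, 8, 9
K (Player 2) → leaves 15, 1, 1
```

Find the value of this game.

4

C (Player 2): min(5, 7) = 5
D (Player 2): min(15, 8) = 8
B (Player 1): max(5, 8) = 8
F (Player 2): min(10, 14, 3) = 3
G (Player 2): min(12, 10, 1) = 1
E (Player 1): max(3, 1, 15) = 15
I (Player 2): min(2, 11) = 2
J (Player 2): min(4, 8, 9) = 4
K (Player 2): min(15, 1, 1) = 1
H (Player 1): max(2, 4, 1) = 4
Root (Player 2): min(8, 15, 4) = 4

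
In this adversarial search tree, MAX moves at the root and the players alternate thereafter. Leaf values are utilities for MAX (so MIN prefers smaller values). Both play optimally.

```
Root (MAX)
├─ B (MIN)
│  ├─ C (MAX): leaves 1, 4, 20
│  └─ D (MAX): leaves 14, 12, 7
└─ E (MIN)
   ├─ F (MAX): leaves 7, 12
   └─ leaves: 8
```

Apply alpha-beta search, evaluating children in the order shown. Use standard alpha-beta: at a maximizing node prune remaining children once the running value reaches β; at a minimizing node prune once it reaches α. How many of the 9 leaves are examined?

C [α=-∞,β=+∞]: v=20
D [α=-∞,β=20]: v=14
B [α=-∞,β=+∞]: v=14
F [α=14,β=+∞]: v=12
E [α=14,β=+∞]: v=12 after child 1 ≤ α → α-cutoff, skip 1
Root [α=-∞,β=+∞]: v=14
Leaves evaluated: 8 of 9.

8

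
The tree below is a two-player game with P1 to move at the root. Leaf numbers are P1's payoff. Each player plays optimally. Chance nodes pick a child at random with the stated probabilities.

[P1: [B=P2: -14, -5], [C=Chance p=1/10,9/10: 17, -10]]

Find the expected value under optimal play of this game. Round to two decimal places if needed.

-7.3

B (P2): min(-14, -5) = -14
C (Chance): 1/10·17 + 9/10·-10 = -7.3
Root (P1): max(-14, -7.3) = -7.3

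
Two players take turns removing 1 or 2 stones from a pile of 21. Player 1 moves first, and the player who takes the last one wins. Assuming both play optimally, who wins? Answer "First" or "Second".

Second

Mark each pile size as W (mover wins) or L (mover loses):
i:   0  1  2  3  4  5  6  7  8  9 10 11 12 13 14 15 16 17 18 19 20 21
     L  W  W  L  W  W  L  W  W  L  W  W  L  W  W  L  W  W  L  W  W  L
Position 21 is L, so the second player wins.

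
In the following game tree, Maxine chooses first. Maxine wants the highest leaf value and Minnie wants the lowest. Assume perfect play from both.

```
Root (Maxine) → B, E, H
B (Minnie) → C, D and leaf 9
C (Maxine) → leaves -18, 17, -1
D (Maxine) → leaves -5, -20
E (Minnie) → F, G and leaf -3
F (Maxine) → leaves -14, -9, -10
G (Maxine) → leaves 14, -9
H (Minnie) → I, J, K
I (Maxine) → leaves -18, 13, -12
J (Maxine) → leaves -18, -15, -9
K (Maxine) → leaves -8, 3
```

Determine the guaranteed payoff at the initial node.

C (Maxine): max(-18, 17, -1) = 17
D (Maxine): max(-5, -20) = -5
B (Minnie): min(17, -5, 9) = -5
F (Maxine): max(-14, -9, -10) = -9
G (Maxine): max(14, -9) = 14
E (Minnie): min(-9, 14, -3) = -9
I (Maxine): max(-18, 13, -12) = 13
J (Maxine): max(-18, -15, -9) = -9
K (Maxine): max(-8, 3) = 3
H (Minnie): min(13, -9, 3) = -9
Root (Maxine): max(-5, -9, -9) = -5

-5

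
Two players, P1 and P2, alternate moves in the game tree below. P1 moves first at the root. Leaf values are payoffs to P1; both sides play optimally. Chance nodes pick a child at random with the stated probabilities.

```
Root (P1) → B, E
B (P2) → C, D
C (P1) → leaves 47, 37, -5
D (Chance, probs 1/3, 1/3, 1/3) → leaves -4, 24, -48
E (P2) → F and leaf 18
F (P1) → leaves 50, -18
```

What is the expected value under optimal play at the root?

18

C (P1): max(47, 37, -5) = 47
D (Chance): 1/3·-4 + 1/3·24 + 1/3·-48 = -9.33
B (P2): min(47, -9.33) = -9.33
F (P1): max(50, -18) = 50
E (P2): min(50, 18) = 18
Root (P1): max(-9.33, 18) = 18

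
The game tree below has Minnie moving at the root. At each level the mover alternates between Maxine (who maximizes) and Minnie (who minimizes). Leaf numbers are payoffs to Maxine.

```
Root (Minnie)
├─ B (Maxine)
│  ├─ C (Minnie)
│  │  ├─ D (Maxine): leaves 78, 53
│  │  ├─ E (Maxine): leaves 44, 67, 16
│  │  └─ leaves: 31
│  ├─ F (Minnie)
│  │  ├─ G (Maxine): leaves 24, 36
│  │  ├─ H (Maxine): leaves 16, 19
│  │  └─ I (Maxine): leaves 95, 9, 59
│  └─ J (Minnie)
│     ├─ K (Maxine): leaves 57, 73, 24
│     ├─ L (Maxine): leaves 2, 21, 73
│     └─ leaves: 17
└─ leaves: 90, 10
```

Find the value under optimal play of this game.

D (Maxine): max(78, 53) = 78
E (Maxine): max(44, 67, 16) = 67
C (Minnie): min(78, 67, 31) = 31
G (Maxine): max(24, 36) = 36
H (Maxine): max(16, 19) = 19
I (Maxine): max(95, 9, 59) = 95
F (Minnie): min(36, 19, 95) = 19
K (Maxine): max(57, 73, 24) = 73
L (Maxine): max(2, 21, 73) = 73
J (Minnie): min(73, 73, 17) = 17
B (Maxine): max(31, 19, 17) = 31
Root (Minnie): min(31, 90, 10) = 10

10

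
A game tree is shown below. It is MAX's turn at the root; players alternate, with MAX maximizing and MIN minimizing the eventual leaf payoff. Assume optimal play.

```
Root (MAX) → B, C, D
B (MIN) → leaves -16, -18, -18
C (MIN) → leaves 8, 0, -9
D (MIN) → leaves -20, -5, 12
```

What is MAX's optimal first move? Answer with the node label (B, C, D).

B (MIN): min(-16, -18, -18) = -18
C (MIN): min(8, 0, -9) = -9
D (MIN): min(-20, -5, 12) = -20
Root (MAX): max(-18, -9, -20) = -9
MAX picks the child with the highest value: C (value -9).

C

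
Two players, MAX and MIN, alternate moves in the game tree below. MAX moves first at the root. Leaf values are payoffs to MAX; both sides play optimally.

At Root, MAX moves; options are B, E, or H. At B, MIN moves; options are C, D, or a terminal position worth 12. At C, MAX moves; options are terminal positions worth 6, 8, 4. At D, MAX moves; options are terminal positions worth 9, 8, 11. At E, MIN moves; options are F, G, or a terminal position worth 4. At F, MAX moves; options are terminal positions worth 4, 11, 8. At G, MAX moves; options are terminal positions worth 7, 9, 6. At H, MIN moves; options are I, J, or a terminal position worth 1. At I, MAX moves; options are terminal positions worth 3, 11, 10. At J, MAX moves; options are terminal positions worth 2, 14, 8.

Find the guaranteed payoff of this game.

C (MAX): max(6, 8, 4) = 8
D (MAX): max(9, 8, 11) = 11
B (MIN): min(8, 11, 12) = 8
F (MAX): max(4, 11, 8) = 11
G (MAX): max(7, 9, 6) = 9
E (MIN): min(11, 9, 4) = 4
I (MAX): max(3, 11, 10) = 11
J (MAX): max(2, 14, 8) = 14
H (MIN): min(11, 14, 1) = 1
Root (MAX): max(8, 4, 1) = 8

8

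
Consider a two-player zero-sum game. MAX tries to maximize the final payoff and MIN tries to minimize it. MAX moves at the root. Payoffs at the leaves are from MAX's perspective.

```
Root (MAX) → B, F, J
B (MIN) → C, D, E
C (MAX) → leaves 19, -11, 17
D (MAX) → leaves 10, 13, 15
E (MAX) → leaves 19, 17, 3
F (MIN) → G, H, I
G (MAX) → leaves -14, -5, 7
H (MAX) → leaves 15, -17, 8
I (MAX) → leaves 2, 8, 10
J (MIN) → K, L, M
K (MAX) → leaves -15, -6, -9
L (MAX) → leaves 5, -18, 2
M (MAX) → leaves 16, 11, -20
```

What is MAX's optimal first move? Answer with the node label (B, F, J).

C (MAX): max(19, -11, 17) = 19
D (MAX): max(10, 13, 15) = 15
E (MAX): max(19, 17, 3) = 19
B (MIN): min(19, 15, 19) = 15
G (MAX): max(-14, -5, 7) = 7
H (MAX): max(15, -17, 8) = 15
I (MAX): max(2, 8, 10) = 10
F (MIN): min(7, 15, 10) = 7
K (MAX): max(-15, -6, -9) = -6
L (MAX): max(5, -18, 2) = 5
M (MAX): max(16, 11, -20) = 16
J (MIN): min(-6, 5, 16) = -6
Root (MAX): max(15, 7, -6) = 15
MAX picks the child with the highest value: B (value 15).

B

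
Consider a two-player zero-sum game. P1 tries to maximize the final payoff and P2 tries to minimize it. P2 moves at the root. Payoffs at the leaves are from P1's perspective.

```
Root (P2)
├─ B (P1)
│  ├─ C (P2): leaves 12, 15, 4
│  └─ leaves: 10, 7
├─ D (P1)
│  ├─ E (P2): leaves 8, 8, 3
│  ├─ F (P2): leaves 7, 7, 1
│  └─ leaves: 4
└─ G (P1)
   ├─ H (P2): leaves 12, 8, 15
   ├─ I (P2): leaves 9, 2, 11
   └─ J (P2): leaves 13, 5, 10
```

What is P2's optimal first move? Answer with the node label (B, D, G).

C (P2): min(12, 15, 4) = 4
B (P1): max(4, 10, 7) = 10
E (P2): min(8, 8, 3) = 3
F (P2): min(7, 7, 1) = 1
D (P1): max(3, 1, 4) = 4
H (P2): min(12, 8, 15) = 8
I (P2): min(9, 2, 11) = 2
J (P2): min(13, 5, 10) = 5
G (P1): max(8, 2, 5) = 8
Root (P2): min(10, 4, 8) = 4
P2 picks the child with the lowest value: D (value 4).

D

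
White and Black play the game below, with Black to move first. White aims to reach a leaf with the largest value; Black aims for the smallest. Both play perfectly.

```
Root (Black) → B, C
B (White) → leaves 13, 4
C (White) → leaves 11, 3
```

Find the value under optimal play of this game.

B (White): max(13, 4) = 13
C (White): max(11, 3) = 11
Root (Black): min(13, 11) = 11

11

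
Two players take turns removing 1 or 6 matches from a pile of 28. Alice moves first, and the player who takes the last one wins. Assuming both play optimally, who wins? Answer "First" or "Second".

Second

Positions where the player to move wins (W) vs loses (L):
i:   0  1  2  3  4  5  6  7  8  9 10 11 12 13 14 15 16 17 18 19 20 21 22 23 24 25 26 27 28
     L  W  L  W  L  W  W  L  W  L  W  L  W  W  L  W  L  W  L  W  W  L  W  L  W  L  W  W  L
Position 28 is L, so the second player wins.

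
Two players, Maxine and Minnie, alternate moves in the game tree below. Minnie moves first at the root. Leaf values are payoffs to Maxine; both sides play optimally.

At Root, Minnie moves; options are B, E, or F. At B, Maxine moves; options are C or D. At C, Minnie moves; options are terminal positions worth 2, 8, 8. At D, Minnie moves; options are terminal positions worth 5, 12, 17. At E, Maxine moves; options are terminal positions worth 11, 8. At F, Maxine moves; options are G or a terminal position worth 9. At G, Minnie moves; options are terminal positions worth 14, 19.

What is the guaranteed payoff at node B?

C: min(2, 8, 8) = 2
D: min(5, 12, 17) = 5
B: max(2, 5) = 5

5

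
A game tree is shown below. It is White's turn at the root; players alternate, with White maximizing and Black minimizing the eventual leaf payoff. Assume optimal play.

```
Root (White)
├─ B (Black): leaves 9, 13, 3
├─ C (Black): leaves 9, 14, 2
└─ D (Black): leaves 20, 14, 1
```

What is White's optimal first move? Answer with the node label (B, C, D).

B

B (Black): min(9, 13, 3) = 3
C (Black): min(9, 14, 2) = 2
D (Black): min(20, 14, 1) = 1
Root (White): max(3, 2, 1) = 3
White picks the child with the highest value: B (value 3).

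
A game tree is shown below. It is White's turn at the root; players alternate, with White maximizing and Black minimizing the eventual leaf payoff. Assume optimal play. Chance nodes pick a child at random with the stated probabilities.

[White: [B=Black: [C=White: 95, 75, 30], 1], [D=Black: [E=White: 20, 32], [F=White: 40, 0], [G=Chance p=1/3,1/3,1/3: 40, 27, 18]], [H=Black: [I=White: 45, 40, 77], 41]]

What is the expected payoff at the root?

C (White): max(95, 75, 30) = 95
B (Black): min(95, 1) = 1
E (White): max(20, 32) = 32
F (White): max(40, 0) = 40
G (Chance): 1/3·40 + 1/3·27 + 1/3·18 = 28.33
D (Black): min(32, 40, 28.33) = 28.33
I (White): max(45, 40, 77) = 77
H (Black): min(77, 41) = 41
Root (White): max(1, 28.33, 41) = 41

41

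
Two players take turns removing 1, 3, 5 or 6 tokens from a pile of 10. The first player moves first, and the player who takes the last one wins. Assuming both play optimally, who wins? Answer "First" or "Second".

Mark each pile size as W (mover wins) or L (mover loses):
i:   0  1  2  3  4  5  6  7  8  9 10
     L  W  L  W  L  W  W  W  W  W  W
Position 10 is W, so the first player wins.

First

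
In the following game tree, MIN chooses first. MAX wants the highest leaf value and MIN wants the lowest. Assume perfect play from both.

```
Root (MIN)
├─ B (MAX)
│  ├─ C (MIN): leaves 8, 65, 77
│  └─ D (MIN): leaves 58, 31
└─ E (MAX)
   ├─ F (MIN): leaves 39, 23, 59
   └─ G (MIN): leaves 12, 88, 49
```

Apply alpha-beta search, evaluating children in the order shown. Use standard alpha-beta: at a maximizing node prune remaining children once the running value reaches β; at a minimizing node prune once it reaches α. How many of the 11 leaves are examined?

C [α=-∞,β=+∞]: v=8
D [α=8,β=+∞]: v=31
B [α=-∞,β=+∞]: v=31
F [α=-∞,β=31]: v=23
G [α=23,β=31]: v=12 after child 1 ≤ α → α-cutoff, skip 2
E [α=-∞,β=31]: v=23
Root [α=-∞,β=+∞]: v=23
Leaves evaluated: 9 of 11.

9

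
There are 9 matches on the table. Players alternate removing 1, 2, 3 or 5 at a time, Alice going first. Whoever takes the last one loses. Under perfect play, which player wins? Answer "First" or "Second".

W/L table (W = player to move can force a win):
i:   0  1  2  3  4  5  6  7  8  9
     W  L  W  W  W  L  W  W  W  L
Position 9 is L, so the second player wins.

Second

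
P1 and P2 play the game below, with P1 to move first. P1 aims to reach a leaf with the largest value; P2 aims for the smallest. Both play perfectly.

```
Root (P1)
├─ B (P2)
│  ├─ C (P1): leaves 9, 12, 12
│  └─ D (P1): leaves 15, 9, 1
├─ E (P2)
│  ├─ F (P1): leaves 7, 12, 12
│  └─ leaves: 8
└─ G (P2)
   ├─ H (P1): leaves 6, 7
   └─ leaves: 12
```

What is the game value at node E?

8

F: max(7, 12, 12) = 12
E: min(12, 8) = 8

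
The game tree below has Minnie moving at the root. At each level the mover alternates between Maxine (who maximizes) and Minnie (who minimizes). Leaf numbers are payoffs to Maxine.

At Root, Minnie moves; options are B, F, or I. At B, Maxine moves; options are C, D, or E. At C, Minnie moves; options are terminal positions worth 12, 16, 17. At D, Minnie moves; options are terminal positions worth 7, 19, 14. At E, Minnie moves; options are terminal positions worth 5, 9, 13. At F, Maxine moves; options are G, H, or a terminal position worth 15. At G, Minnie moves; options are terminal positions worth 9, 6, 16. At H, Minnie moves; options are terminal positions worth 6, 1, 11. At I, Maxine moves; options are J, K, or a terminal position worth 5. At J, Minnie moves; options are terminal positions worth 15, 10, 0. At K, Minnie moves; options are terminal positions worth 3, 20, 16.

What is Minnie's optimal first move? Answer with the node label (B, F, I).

C (Minnie): min(12, 16, 17) = 12
D (Minnie): min(7, 19, 14) = 7
E (Minnie): min(5, 9, 13) = 5
B (Maxine): max(12, 7, 5) = 12
G (Minnie): min(9, 6, 16) = 6
H (Minnie): min(6, 1, 11) = 1
F (Maxine): max(6, 1, 15) = 15
J (Minnie): min(15, 10, 0) = 0
K (Minnie): min(3, 20, 16) = 3
I (Maxine): max(0, 3, 5) = 5
Root (Minnie): min(12, 15, 5) = 5
Minnie picks the child with the lowest value: I (value 5).

I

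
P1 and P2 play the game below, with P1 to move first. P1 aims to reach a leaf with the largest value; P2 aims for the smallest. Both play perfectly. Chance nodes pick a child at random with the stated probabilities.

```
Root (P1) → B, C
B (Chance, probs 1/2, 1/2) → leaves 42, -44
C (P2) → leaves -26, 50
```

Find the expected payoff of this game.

-1

B (Chance): 1/2·42 + 1/2·-44 = -1
C (P2): min(-26, 50) = -26
Root (P1): max(-1, -26) = -1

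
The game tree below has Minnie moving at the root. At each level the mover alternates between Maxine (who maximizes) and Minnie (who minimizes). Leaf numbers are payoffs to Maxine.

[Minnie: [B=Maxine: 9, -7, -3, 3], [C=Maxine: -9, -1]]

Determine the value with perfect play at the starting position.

-1

B (Maxine): max(9, -7, -3, 3) = 9
C (Maxine): max(-9, -1) = -1
Root (Minnie): min(9, -1) = -1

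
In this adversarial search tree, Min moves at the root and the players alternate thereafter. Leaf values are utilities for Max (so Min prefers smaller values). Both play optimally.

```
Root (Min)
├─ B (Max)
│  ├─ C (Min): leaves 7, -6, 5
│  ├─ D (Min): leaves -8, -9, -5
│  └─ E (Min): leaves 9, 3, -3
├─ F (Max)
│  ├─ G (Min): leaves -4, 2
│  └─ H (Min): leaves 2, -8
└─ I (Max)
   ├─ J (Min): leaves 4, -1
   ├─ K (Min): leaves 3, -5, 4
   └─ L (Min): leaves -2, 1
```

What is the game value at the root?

C (Min): min(7, -6, 5) = -6
D (Min): min(-8, -9, -5) = -9
E (Min): min(9, 3, -3) = -3
B (Max): max(-6, -9, -3) = -3
G (Min): min(-4, 2) = -4
H (Min): min(2, -8) = -8
F (Max): max(-4, -8) = -4
J (Min): min(4, -1) = -1
K (Min): min(3, -5, 4) = -5
L (Min): min(-2, 1) = -2
I (Max): max(-1, -5, -2) = -1
Root (Min): min(-3, -4, -1) = -4

-4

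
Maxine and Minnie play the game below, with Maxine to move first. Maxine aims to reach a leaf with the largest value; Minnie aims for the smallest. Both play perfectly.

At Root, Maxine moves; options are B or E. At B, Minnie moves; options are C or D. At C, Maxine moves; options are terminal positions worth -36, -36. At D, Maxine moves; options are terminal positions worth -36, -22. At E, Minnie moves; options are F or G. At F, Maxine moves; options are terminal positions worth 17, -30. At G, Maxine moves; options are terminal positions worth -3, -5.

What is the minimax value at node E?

-3

F: max(17, -30) = 17
G: max(-3, -5) = -3
E: min(17, -3) = -3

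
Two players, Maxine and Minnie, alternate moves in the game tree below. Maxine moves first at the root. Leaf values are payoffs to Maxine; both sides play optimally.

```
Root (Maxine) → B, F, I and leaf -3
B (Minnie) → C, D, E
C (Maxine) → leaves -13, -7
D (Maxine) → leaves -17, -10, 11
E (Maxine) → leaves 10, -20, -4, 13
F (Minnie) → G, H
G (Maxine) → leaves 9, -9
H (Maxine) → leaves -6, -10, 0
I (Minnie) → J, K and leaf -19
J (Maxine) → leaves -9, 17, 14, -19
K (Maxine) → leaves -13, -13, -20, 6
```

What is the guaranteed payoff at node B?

-7

C: max(-13, -7) = -7
D: max(-17, -10, 11) = 11
E: max(10, -20, -4, 13) = 13
B: min(-7, 11, 13) = -7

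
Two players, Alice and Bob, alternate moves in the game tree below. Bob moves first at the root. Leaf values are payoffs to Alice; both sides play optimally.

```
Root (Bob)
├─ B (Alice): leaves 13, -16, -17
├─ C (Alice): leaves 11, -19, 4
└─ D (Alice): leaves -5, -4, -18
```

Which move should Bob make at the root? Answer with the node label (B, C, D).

B (Alice): max(13, -16, -17) = 13
C (Alice): max(11, -19, 4) = 11
D (Alice): max(-5, -4, -18) = -4
Root (Bob): min(13, 11, -4) = -4
Bob picks the child with the lowest value: D (value -4).

D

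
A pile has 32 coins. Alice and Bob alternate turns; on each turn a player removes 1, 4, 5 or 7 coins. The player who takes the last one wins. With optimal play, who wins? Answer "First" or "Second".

Second

Positions where the player to move wins (W) vs loses (L):
i:   0  1  2  3  4  5  6  7  8  9 10 11 12 13 14 15 16 17 18 19 20 21 22 23 24 25 26 27 28 29 30 31 32
     L  W  L  W  W  W  W  W  L  W  L  W  W  W  W  W  L  W  L  W  W  W  W  W  L  W  L  W  W  W  W  W  L
Position 32 is L, so the second player wins.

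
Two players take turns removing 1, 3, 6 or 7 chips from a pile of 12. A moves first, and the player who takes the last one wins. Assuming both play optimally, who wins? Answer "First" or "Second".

i:   0  1  2  3  4  5  6  7  8  9 10 11 12
     L  W  L  W  L  W  W  W  W  W  W  W  L
Position 12 is L, so the second player wins.

Second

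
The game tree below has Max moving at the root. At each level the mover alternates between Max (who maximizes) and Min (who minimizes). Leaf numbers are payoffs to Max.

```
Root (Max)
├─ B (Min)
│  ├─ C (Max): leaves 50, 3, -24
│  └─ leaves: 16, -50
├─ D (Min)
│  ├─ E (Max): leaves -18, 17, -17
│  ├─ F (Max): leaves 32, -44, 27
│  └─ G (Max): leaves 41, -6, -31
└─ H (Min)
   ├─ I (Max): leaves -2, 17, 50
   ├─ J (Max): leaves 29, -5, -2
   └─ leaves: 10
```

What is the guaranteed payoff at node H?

I: max(-2, 17, 50) = 50
J: max(29, -5, -2) = 29
H: min(50, 29, 10) = 10

10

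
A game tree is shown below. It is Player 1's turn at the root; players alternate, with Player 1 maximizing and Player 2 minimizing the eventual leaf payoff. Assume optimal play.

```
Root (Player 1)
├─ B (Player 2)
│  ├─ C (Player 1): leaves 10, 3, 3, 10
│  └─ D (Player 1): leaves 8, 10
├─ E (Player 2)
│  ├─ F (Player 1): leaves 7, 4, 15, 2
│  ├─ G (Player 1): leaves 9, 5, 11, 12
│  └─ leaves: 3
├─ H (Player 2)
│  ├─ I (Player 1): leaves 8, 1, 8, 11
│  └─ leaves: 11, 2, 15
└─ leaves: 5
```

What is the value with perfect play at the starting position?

10

C (Player 1): max(10, 3, 3, 10) = 10
D (Player 1): max(8, 10) = 10
B (Player 2): min(10, 10) = 10
F (Player 1): max(7, 4, 15, 2) = 15
G (Player 1): max(9, 5, 11, 12) = 12
E (Player 2): min(15, 12, 3) = 3
I (Player 1): max(8, 1, 8, 11) = 11
H (Player 2): min(11, 11, 2, 15) = 2
Root (Player 1): max(10, 3, 2, 5) = 10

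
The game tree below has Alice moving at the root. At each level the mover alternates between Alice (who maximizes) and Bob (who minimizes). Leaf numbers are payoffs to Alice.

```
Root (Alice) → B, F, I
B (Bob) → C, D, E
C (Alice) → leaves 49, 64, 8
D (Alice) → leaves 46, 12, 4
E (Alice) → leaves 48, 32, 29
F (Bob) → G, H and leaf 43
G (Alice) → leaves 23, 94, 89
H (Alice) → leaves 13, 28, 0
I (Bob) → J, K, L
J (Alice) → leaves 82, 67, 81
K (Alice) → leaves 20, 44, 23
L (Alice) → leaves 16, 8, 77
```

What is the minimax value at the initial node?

46

C (Alice): max(49, 64, 8) = 64
D (Alice): max(46, 12, 4) = 46
E (Alice): max(48, 32, 29) = 48
B (Bob): min(64, 46, 48) = 46
G (Alice): max(23, 94, 89) = 94
H (Alice): max(13, 28, 0) = 28
F (Bob): min(94, 28, 43) = 28
J (Alice): max(82, 67, 81) = 82
K (Alice): max(20, 44, 23) = 44
L (Alice): max(16, 8, 77) = 77
I (Bob): min(82, 44, 77) = 44
Root (Alice): max(46, 28, 44) = 46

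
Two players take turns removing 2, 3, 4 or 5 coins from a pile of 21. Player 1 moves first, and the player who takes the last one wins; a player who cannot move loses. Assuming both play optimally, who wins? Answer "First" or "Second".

Second

i:   0  1  2  3  4  5  6  7  8  9 10 11 12 13 14 15 16 17 18 19 20 21
     L  L  W  W  W  W  W  L  L  W  W  W  W  W  L  L  W  W  W  W  W  L
Position 21 is L, so the second player wins.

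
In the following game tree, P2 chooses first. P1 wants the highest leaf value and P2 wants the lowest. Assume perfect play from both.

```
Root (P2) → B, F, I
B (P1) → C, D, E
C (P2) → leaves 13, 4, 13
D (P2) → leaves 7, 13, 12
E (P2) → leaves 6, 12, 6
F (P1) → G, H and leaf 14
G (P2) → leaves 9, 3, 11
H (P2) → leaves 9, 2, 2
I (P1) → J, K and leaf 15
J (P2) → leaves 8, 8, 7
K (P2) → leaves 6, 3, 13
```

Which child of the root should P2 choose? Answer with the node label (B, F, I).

C (P2): min(13, 4, 13) = 4
D (P2): min(7, 13, 12) = 7
E (P2): min(6, 12, 6) = 6
B (P1): max(4, 7, 6) = 7
G (P2): min(9, 3, 11) = 3
H (P2): min(9, 2, 2) = 2
F (P1): max(3, 2, 14) = 14
J (P2): min(8, 8, 7) = 7
K (P2): min(6, 3, 13) = 3
I (P1): max(7, 3, 15) = 15
Root (P2): min(7, 14, 15) = 7
P2 picks the child with the lowest value: B (value 7).

B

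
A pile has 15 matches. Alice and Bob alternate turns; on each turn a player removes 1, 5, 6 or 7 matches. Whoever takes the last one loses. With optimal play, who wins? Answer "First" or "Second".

Second

Compute winning (W) and losing (L) positions by backward induction:
i:   0  1  2  3  4  5  6  7  8  9 10 11 12 13 14 15
     W  L  W  L  W  L  W  W  W  W  W  W  W  L  W  L
Position 15 is L, so the second player wins.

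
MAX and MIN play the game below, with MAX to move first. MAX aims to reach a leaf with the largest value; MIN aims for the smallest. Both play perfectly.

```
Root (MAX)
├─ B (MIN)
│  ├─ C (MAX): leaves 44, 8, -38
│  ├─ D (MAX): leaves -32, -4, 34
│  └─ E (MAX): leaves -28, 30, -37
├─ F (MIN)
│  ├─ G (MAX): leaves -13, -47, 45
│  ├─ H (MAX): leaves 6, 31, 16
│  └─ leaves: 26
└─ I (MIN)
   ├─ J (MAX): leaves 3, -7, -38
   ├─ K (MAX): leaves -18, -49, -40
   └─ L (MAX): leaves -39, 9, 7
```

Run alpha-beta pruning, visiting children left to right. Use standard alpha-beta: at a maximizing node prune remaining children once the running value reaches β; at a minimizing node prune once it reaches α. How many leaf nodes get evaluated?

C [α=-∞,β=+∞]: v=44
D [α=-∞,β=44]: v=34
E [α=-∞,β=34]: v=30
B [α=-∞,β=+∞]: v=30
G [α=30,β=+∞]: v=45
H [α=30,β=45]: v=31
F [α=30,β=+∞]: v=26
J [α=30,β=+∞]: v=3
I [α=30,β=+∞]: v=3 after child 1 ≤ α → α-cutoff, skip 2
Root [α=-∞,β=+∞]: v=30
Leaves evaluated: 19 of 25.

19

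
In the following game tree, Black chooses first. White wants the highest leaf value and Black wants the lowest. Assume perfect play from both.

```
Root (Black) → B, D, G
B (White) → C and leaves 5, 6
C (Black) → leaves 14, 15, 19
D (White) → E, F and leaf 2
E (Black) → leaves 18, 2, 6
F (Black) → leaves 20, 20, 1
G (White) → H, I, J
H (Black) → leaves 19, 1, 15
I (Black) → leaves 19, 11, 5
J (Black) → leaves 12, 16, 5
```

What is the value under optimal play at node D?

E: min(18, 2, 6) = 2
F: min(20, 20, 1) = 1
D: max(2, 1, 2) = 2

2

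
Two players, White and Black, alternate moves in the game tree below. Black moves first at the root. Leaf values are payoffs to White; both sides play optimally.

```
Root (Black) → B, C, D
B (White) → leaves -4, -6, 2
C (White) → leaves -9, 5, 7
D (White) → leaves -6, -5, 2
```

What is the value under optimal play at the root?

B (White): max(-4, -6, 2) = 2
C (White): max(-9, 5, 7) = 7
D (White): max(-6, -5, 2) = 2
Root (Black): min(2, 7, 2) = 2

2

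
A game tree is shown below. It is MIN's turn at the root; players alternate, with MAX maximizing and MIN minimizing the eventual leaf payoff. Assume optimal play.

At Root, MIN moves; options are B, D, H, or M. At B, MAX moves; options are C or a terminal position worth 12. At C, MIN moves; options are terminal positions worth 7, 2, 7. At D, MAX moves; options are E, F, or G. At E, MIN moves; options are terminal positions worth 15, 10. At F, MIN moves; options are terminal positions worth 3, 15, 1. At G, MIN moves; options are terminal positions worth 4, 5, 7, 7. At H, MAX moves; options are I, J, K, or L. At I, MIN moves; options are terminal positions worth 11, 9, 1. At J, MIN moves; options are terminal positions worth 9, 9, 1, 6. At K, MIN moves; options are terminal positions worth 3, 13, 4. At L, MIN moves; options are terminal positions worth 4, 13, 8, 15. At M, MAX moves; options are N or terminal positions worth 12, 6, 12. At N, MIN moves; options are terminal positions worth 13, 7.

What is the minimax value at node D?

10

E: min(15, 10) = 10
F: min(3, 15, 1) = 1
G: min(4, 5, 7, 7) = 4
D: max(10, 1, 4) = 10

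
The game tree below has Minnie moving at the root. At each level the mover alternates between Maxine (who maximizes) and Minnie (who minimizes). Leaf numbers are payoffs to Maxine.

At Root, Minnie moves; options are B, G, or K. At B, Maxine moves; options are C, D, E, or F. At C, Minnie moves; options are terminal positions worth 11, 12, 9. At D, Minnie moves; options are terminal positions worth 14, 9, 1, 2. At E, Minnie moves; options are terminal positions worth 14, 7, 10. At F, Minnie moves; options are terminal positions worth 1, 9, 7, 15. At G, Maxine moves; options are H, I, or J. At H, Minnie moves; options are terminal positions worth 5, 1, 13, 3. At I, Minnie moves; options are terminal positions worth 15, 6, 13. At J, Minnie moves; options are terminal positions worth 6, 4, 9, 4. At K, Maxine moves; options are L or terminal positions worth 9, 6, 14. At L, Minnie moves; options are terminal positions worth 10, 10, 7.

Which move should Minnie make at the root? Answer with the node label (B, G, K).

G

C (Minnie): min(11, 12, 9) = 9
D (Minnie): min(14, 9, 1, 2) = 1
E (Minnie): min(14, 7, 10) = 7
F (Minnie): min(1, 9, 7, 15) = 1
B (Maxine): max(9, 1, 7, 1) = 9
H (Minnie): min(5, 1, 13, 3) = 1
I (Minnie): min(15, 6, 13) = 6
J (Minnie): min(6, 4, 9, 4) = 4
G (Maxine): max(1, 6, 4) = 6
L (Minnie): min(10, 10, 7) = 7
K (Maxine): max(7, 9, 6, 14) = 14
Root (Minnie): min(9, 6, 14) = 6
Minnie picks the child with the lowest value: G (value 6).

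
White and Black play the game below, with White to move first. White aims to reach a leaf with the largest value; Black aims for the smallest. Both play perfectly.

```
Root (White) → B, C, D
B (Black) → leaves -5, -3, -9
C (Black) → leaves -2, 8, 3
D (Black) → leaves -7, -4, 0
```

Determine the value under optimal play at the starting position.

-2

B (Black): min(-5, -3, -9) = -9
C (Black): min(-2, 8, 3) = -2
D (Black): min(-7, -4, 0) = -7
Root (White): max(-9, -2, -7) = -2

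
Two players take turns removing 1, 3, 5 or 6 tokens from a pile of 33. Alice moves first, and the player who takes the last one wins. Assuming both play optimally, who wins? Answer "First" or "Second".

Second

Compute winning (W) and losing (L) positions by backward induction:
i:   0  1  2  3  4  5  6  7  8  9 10 11 12 13 14 15 16 17 18 19 20 21 22 23 24 25 26 27 28 29 30 31 32 33
     L  W  L  W  L  W  W  W  W  W  W  L  W  L  W  L  W  W  W  W  W  W  L  W  L  W  L  W  W  W  W  W  W  L
Position 33 is L, so the second player wins.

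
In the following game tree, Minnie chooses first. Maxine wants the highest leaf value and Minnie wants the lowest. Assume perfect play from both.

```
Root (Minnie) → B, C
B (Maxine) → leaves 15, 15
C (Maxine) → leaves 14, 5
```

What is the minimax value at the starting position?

B (Maxine): max(15, 15) = 15
C (Maxine): max(14, 5) = 14
Root (Minnie): min(15, 14) = 14

14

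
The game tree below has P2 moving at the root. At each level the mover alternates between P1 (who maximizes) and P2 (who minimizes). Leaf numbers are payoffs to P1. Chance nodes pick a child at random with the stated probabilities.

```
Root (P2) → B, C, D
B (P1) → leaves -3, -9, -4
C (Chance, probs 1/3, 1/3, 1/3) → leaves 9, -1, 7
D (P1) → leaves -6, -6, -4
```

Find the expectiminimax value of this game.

B (P1): max(-3, -9, -4) = -3
C (Chance): 1/3·9 + 1/3·-1 + 1/3·7 = 5
D (P1): max(-6, -6, -4) = -4
Root (P2): min(-3, 5, -4) = -4

-4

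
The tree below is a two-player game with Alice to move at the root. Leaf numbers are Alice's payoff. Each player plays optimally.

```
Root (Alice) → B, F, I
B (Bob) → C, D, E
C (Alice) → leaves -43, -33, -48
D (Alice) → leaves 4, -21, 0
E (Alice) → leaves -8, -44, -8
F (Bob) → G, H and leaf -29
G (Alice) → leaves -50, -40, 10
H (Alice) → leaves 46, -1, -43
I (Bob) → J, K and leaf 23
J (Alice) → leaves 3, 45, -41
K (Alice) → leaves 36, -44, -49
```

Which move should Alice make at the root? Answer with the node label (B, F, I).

C (Alice): max(-43, -33, -48) = -33
D (Alice): max(4, -21, 0) = 4
E (Alice): max(-8, -44, -8) = -8
B (Bob): min(-33, 4, -8) = -33
G (Alice): max(-50, -40, 10) = 10
H (Alice): max(46, -1, -43) = 46
F (Bob): min(10, 46, -29) = -29
J (Alice): max(3, 45, -41) = 45
K (Alice): max(36, -44, -49) = 36
I (Bob): min(45, 36, 23) = 23
Root (Alice): max(-33, -29, 23) = 23
Alice picks the child with the highest value: I (value 23).

I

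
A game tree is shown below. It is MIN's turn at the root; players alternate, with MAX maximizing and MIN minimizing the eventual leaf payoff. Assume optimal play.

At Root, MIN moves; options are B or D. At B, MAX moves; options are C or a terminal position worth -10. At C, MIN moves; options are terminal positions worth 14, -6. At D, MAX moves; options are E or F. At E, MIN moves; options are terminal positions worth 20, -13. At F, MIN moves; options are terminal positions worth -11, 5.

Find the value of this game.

C (MIN): min(14, -6) = -6
B (MAX): max(-6, -10) = -6
E (MIN): min(20, -13) = -13
F (MIN): min(-11, 5) = -11
D (MAX): max(-13, -11) = -11
Root (MIN): min(-6, -11) = -11

-11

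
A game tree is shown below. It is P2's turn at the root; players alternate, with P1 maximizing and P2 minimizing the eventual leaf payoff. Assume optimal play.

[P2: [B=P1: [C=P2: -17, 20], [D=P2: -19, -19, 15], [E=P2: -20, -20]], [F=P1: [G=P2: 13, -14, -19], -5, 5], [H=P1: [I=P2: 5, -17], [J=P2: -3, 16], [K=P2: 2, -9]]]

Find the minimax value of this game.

-17

C (P2): min(-17, 20) = -17
D (P2): min(-19, -19, 15) = -19
E (P2): min(-20, -20) = -20
B (P1): max(-17, -19, -20) = -17
G (P2): min(13, -14, -19) = -19
F (P1): max(-19, -5, 5) = 5
I (P2): min(5, -17) = -17
J (P2): min(-3, 16) = -3
K (P2): min(2, -9) = -9
H (P1): max(-17, -3, -9) = -3
Root (P2): min(-17, 5, -3) = -17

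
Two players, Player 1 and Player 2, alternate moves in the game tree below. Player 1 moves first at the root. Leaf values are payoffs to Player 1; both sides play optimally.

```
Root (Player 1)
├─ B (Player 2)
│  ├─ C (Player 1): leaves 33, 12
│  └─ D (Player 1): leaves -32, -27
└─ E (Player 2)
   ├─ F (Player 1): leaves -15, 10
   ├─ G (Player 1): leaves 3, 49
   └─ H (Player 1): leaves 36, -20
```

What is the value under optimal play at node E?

F: max(-15, 10) = 10
G: max(3, 49) = 49
H: max(36, -20) = 36
E: min(10, 49, 36) = 10

10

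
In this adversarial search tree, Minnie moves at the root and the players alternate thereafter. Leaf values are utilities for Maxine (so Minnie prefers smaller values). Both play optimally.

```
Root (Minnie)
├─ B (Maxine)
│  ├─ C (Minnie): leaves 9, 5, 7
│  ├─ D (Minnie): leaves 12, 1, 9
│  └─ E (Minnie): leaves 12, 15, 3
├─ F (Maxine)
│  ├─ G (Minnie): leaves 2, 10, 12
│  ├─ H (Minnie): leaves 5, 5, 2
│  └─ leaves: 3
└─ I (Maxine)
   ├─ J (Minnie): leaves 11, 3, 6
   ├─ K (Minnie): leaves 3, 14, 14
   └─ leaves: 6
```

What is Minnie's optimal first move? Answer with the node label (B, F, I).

C (Minnie): min(9, 5, 7) = 5
D (Minnie): min(12, 1, 9) = 1
E (Minnie): min(12, 15, 3) = 3
B (Maxine): max(5, 1, 3) = 5
G (Minnie): min(2, 10, 12) = 2
H (Minnie): min(5, 5, 2) = 2
F (Maxine): max(2, 2, 3) = 3
J (Minnie): min(11, 3, 6) = 3
K (Minnie): min(3, 14, 14) = 3
I (Maxine): max(3, 3, 6) = 6
Root (Minnie): min(5, 3, 6) = 3
Minnie picks the child with the lowest value: F (value 3).

F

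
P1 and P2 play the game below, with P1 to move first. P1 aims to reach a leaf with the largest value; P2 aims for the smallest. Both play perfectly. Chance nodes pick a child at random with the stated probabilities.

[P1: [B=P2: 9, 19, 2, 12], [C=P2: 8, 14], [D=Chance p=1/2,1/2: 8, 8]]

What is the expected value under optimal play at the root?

B (P2): min(9, 19, 2, 12) = 2
C (P2): min(8, 14) = 8
D (Chance): 1/2·8 + 1/2·8 = 8
Root (P1): max(2, 8, 8) = 8

8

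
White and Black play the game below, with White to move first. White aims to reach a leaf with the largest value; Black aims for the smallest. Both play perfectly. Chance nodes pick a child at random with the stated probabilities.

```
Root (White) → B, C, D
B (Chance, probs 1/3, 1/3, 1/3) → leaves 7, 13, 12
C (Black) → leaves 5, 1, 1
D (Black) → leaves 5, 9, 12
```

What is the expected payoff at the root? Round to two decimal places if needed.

10.67

B (Chance): 1/3·7 + 1/3·13 + 1/3·12 = 10.67
C (Black): min(5, 1, 1) = 1
D (Black): min(5, 9, 12) = 5
Root (White): max(10.67, 1, 5) = 10.67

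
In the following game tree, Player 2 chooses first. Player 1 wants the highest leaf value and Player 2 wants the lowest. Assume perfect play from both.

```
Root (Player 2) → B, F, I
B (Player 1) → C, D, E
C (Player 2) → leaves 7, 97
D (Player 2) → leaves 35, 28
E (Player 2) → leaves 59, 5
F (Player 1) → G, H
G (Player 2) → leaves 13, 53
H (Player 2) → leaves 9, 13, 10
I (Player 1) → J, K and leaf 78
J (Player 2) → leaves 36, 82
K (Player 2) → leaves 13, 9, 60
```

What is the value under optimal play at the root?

C (Player 2): min(7, 97) = 7
D (Player 2): min(35, 28) = 28
E (Player 2): min(59, 5) = 5
B (Player 1): max(7, 28, 5) = 28
G (Player 2): min(13, 53) = 13
H (Player 2): min(9, 13, 10) = 9
F (Player 1): max(13, 9) = 13
J (Player 2): min(36, 82) = 36
K (Player 2): min(13, 9, 60) = 9
I (Player 1): max(36, 9, 78) = 78
Root (Player 2): min(28, 13, 78) = 13

13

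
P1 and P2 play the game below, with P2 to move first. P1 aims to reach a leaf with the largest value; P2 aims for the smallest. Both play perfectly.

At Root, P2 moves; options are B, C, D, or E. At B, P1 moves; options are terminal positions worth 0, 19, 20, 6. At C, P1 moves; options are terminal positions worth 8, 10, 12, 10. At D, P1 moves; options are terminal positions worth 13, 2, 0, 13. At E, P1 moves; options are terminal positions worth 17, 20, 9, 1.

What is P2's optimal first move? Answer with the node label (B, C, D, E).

B (P1): max(0, 19, 20, 6) = 20
C (P1): max(8, 10, 12, 10) = 12
D (P1): max(13, 2, 0, 13) = 13
E (P1): max(17, 20, 9, 1) = 20
Root (P2): min(20, 12, 13, 20) = 12
P2 picks the child with the lowest value: C (value 12).

C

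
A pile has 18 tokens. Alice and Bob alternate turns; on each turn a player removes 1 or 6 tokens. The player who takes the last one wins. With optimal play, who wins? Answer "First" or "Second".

Second

Compute winning (W) and losing (L) positions by backward induction:
i:   0  1  2  3  4  5  6  7  8  9 10 11 12 13 14 15 16 17 18
     L  W  L  W  L  W  W  L  W  L  W  L  W  W  L  W  L  W  L
Position 18 is L, so the second player wins.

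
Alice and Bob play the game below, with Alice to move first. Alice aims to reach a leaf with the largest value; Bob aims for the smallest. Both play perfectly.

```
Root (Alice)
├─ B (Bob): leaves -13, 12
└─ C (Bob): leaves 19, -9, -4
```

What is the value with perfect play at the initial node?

B (Bob): min(-13, 12) = -13
C (Bob): min(19, -9, -4) = -9
Root (Alice): max(-13, -9) = -9

-9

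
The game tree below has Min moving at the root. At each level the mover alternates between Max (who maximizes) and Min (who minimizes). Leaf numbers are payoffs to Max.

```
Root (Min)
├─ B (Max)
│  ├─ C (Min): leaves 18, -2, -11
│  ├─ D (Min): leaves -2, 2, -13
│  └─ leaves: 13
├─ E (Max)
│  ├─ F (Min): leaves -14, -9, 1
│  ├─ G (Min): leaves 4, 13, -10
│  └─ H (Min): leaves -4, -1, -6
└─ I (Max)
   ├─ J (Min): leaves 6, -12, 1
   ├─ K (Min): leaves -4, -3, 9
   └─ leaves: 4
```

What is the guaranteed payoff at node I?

J: min(6, -12, 1) = -12
K: min(-4, -3, 9) = -4
I: max(-12, -4, 4) = 4

4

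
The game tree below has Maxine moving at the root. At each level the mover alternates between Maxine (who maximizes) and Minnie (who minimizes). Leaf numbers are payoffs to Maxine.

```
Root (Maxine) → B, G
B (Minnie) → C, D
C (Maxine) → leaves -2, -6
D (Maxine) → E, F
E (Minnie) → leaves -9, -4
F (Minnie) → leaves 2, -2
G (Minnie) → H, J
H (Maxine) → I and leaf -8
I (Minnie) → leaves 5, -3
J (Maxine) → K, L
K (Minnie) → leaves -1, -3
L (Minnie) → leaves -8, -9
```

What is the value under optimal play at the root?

-2

C (Maxine): max(-2, -6) = -2
E (Minnie): min(-9, -4) = -9
F (Minnie): min(2, -2) = -2
D (Maxine): max(-9, -2) = -2
B (Minnie): min(-2, -2) = -2
I (Minnie): min(5, -3) = -3
H (Maxine): max(-3, -8) = -3
K (Minnie): min(-1, -3) = -3
L (Minnie): min(-8, -9) = -9
J (Maxine): max(-3, -9) = -3
G (Minnie): min(-3, -3) = -3
Root (Maxine): max(-2, -3) = -2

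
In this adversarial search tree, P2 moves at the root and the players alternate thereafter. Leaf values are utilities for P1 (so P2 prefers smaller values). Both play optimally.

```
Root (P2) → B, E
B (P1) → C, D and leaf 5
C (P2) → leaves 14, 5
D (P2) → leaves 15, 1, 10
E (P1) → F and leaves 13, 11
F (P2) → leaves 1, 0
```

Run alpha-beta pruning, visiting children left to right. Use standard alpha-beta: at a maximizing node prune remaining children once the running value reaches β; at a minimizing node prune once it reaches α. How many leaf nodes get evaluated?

C [α=-∞,β=+∞]: v=5
D [α=5,β=+∞]: v=1 after child 2 ≤ α → α-cutoff, skip 1
B [α=-∞,β=+∞]: v=5
F [α=-∞,β=5]: v=0
E [α=-∞,β=5]: v=13 after child 2 ≥ β → β-cutoff, skip 1
Root [α=-∞,β=+∞]: v=5
Leaves evaluated: 8 of 10.

8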